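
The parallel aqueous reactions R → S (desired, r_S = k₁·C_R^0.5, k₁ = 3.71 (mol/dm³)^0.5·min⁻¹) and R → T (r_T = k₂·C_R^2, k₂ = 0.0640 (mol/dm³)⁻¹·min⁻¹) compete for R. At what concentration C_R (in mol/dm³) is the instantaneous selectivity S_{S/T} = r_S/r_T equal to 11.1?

3.01 mol/dm³

S_{S/T} = (k₁/k₂)·C_R^-1.5 ⇒ C_R = (S·k₂/k₁)^(1/(-1.5)).
= (11.1×0.0640/3.71)^(-0.6667) = (0.1915)^(-0.6667) = 3.01 mol/dm³.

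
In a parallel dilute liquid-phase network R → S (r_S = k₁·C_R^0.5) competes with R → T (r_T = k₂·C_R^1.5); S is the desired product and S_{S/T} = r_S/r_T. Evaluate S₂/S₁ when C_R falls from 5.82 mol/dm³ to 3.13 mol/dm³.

1.86

S_{S/T} = (k₁/k₂)·C_R⁻¹, so S₂/S₁ = (C_{R,2}/C_{R,1})⁻¹.
= 5.82/3.13 = 1.86.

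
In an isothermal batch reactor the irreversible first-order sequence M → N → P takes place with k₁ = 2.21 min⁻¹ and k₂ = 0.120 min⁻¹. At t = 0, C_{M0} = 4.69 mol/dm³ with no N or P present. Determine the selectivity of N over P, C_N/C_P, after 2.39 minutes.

3.82

Solving the coupled first-order balances gives C_N(t) = [k₁/(k₂−k₁)]·C_{M0}·(e^(−k₁t) − e^(−k₂t)).
e^(−k₁t) = e^(−2.21×2.39) = e^(−5.282) = 0.005083; e^(−k₂t) = e^(−0.2868) = 0.7507.
C_N = 2.21×4.69/(0.120−2.21) × (0.005083−0.7507) = (-4.959)×(-0.7456) = 3.698 mol/dm³.
C_M = C_{M0}e^(−k₁t) = 0.02384 mol/dm³, so C_P = C_{M0}−C_M−C_N = 0.9686 mol/dm³; C_N/C_P = 3.82.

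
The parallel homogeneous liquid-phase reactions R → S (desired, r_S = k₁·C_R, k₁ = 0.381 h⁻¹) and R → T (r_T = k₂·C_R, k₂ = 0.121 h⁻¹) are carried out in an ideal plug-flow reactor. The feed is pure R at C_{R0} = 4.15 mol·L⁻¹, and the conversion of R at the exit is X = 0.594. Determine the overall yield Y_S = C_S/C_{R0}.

C_R = C_{R0}(1−X) = 1.685 mol·L⁻¹.
Both paths are first order in R, so the instantaneous fraction to S is constant: dC_S/d(−C_R) = k₁/(k₁+k₂) = 0.7590.
C_S = 0.7590·(C_{R0}−C_R) = 0.7590×2.465 = 1.87 mol·L⁻¹.
Y_S = C_S/C_{R0} = 1.871/4.15 = 0.451.

0.451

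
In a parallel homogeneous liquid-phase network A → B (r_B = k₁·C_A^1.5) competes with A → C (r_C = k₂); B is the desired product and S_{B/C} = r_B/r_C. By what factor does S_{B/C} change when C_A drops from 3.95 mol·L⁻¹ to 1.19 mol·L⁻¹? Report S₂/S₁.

0.165

S_{B/C} = (k₁/k₂)·C_A^1.5, so S₂/S₁ = (C_{A,2}/C_{A,1})^1.5.
= (1.19/3.95)^1.5 = (0.3013)^1.5 = 0.165.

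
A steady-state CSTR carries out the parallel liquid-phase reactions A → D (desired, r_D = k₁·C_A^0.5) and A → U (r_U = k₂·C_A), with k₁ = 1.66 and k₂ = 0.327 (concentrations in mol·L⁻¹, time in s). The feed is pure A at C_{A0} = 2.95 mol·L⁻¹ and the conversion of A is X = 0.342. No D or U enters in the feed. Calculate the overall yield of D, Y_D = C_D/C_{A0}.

0.268

Exit C_A = C_{A0}(1−X) = 2.95×0.658 = 1.941 mol·L⁻¹.
Rates in a CSTR are evaluated at the outlet concentration: r_D = 1.66×1.941^0.5 = 2.313, r_U = 0.327×1.941 = 0.6347.
Fraction of consumed A going to D: r_D/(r_D+r_U) = 0.7847.
C_D = 0.7847·C_{A0}·X = 0.7847×2.95×0.342 = 0.792 mol·L⁻¹; Y_D = C_D/C_{A0} = 0.268.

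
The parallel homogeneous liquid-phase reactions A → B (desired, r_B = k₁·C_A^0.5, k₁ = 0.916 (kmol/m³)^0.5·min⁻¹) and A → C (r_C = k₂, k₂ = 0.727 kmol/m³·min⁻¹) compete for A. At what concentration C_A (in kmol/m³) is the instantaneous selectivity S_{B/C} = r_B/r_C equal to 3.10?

S_{B/C} = (k₁/k₂)·C_A^0.5 ⇒ C_A = (S·k₂/k₁)^(2).
= (3.10×0.727/0.916)^(2) = (2.460)^(2) = 6.05 kmol/m³.

6.05 kmol/m³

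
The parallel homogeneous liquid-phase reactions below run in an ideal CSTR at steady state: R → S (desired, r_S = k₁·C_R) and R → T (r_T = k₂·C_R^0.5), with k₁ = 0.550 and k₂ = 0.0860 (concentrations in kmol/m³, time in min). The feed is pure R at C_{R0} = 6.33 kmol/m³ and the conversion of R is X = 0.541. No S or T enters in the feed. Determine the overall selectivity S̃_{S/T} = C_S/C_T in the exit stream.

10.9

Exit C_R = C_{R0}(1−X) = 6.33×0.459 = 2.905 kmol/m³.
A CSTR operates uniformly at the exit composition, giving r_S = 1.598 and r_T = 0.1466 (each k·C_R^n at C_R = 2.905).
Overall selectivity = C_S/C_T = r_Sτ/(r_Tτ) = r_S/r_T = 10.9.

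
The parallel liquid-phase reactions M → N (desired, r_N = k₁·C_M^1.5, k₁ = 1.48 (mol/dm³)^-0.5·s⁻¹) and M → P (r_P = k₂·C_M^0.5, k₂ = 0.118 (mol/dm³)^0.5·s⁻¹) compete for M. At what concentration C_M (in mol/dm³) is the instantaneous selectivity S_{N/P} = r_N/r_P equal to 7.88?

0.628 mol/dm³

S_{N/P} = (k₁/k₂)·C_M ⇒ C_M = S·k₂/k₁.
= 7.88×0.118/1.48 = 0.628 mol/dm³.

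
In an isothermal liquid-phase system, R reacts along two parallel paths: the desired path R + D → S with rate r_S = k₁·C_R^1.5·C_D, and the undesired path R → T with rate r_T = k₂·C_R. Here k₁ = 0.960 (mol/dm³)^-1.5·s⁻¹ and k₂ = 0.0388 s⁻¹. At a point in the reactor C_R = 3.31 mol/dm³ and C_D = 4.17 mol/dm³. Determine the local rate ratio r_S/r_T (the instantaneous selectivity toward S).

S_{S/T} = r_S/r_T = (k₁·C_R^1.5·C_D)/(k₂·C_R) = (k₁/k₂)·C_R^0.5·C_D.
= (0.960×3.310^1.5×4.170) / (0.0388×3.310) = 24.11/0.1284 = 188.
Since the desired path is higher order in R, keeping C_R high (PFR or concentrated feed) favours S.

188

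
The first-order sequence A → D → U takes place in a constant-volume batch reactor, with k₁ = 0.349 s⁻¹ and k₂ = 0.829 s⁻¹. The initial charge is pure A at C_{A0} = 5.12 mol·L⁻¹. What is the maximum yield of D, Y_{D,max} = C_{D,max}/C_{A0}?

For a first-order series the maximum intermediate yield is C_{D,max}/C_{A0} = (k₁/k₂)^[k₂/(k₂−k₁)].
= (0.349/0.829)^(0.829/(0.829−0.349)) = (0.4210)^(1.727) = 0.2244.

0.224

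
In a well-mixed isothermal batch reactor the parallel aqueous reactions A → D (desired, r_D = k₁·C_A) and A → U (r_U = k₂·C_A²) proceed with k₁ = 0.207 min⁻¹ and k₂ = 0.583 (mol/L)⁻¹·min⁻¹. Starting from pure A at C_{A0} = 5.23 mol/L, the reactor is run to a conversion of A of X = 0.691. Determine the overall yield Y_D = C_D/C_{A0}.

C_A = C_{A0}(1−X) = 1.616 mol/L.
Along a PFR/batch, dC_D/dC_A = −r_D/(r_D+r_U) = −k₁/(k₁+k₂·C_A).
Integrating from C_{A0} to C_A: C_D = (0.207/0.583)·ln[(0.207+0.583·5.23)/(0.207+0.583·1.62)] = 0.3551·ln(3.256/1.149) = 0.3698 mol/L.
Y_D = C_D/C_{A0} = 0.3698/5.23 = 0.0707.

0.0707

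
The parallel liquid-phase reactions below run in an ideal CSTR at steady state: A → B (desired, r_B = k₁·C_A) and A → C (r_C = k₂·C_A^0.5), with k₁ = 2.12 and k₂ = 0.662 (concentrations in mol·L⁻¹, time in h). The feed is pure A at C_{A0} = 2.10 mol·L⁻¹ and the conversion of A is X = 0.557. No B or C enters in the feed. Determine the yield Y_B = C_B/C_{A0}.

Exit C_A = C_{A0}(1−X) = 2.10×0.443 = 0.9303 mol·L⁻¹.
In a CSTR the entire volume is at exit conditions, so r_B = 2.12×0.9303 = 1.972 and r_C = 0.662×0.9303^0.5 = 0.6385.
Fraction of consumed A going to B: r_B/(r_B+r_C) = 0.7554.
C_B = 0.7554·C_{A0}·X = 0.7554×2.10×0.557 = 0.884 mol·L⁻¹; Y_B = C_B/C_{A0} = 0.421.

0.421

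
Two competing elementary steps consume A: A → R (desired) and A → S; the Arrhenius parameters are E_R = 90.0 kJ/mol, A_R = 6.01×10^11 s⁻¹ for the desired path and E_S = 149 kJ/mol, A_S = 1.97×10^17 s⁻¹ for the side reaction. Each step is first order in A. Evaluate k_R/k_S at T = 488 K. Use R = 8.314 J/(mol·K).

k_R/k_S = (A_R/A_S)·exp[−(E_R−E_S)/(RT)] = (A_R/A_S)·exp[(E_S−E_R)/(RT)].
(E_S−E_R)/(RT) = (149−90.0)×10³/(8.314×488) = 59000/4057 = 14.54.
k_R/k_S = (6.01×10^11/1.97×10^17)·exp(14.54) = 3.051×10^-6 × 2.068×10^6 = 6.31.
Since E_R < E_S, lowering the temperature improves selectivity toward R.

6.31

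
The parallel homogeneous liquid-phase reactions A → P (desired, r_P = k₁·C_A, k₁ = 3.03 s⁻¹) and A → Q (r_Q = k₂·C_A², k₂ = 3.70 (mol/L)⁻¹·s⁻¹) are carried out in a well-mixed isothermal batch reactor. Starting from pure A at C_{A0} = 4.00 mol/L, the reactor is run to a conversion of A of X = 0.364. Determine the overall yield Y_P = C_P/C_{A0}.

C_A = C_{A0}(1−X) = 2.544 mol/L.
Along a PFR/batch, dC_P/dC_A = −r_P/(r_P+r_Q) = −k₁/(k₁+k₂·C_A).
Integrating from C_{A0} to C_A: C_P = (3.03/3.70)·ln[(3.03+3.70·4.00)/(3.03+3.70·2.54)] = 0.8189·ln(17.83/12.44) = 0.2946 mol/L.
Y_P = C_P/C_{A0} = 0.2946/4.00 = 0.0736.

0.0736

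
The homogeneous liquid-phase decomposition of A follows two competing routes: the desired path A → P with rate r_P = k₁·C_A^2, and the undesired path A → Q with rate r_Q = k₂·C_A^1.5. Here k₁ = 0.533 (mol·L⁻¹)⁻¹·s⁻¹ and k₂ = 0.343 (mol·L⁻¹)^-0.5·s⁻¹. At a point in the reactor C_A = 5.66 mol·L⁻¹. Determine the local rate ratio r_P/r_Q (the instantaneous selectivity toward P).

3.70

S_{P/Q} = r_P/r_Q = (k₁·C_A^2)/(k₂·C_A^1.5) = (k₁/k₂)·C_A^0.5.
= (0.533×5.660^2) / (0.343×5.660^1.5) = 17.07/4.619 = 3.70.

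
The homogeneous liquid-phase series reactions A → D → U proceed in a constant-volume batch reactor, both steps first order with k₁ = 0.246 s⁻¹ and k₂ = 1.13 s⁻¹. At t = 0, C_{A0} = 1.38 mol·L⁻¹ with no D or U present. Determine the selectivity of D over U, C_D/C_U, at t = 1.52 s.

The intermediate concentration in a first-order A→B→C sequence is C_D = k₁C_{A0}(e^(−k₁t) − e^(−k₂t))/(k₂−k₁).
e^(−k₁t) = e^(−0.246×1.52) = e^(−0.3739) = 0.6880; e^(−k₂t) = e^(−1.718) = 0.1795.
C_D = 0.246×1.38/(1.13−0.246) × (0.6880−0.1795) = 0.3840×0.5085 = 0.1953 mol·L⁻¹.
C_A = C_{A0}e^(−k₁t) = 0.9495 mol·L⁻¹, so C_U = C_{A0}−C_A−C_D = 0.2352 mol·L⁻¹; C_D/C_U = 0.830.

0.830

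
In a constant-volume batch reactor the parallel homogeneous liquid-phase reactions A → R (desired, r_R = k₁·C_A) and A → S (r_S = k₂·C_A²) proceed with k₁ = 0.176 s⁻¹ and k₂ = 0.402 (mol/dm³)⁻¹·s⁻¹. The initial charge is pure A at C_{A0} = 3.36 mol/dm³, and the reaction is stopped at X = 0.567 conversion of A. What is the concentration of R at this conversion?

0.305 mol/dm³

C_A = C_{A0}(1−X) = 1.455 mol/dm³.
Along a PFR/batch, dC_R/dC_A = −r_R/(r_R+r_S) = −k₁/(k₁+k₂·C_A).
Integrating from C_{A0} to C_A: C_R = (0.176/0.402)·ln[(0.176+0.402·3.36)/(0.176+0.402·1.45)] = 0.4378·ln(1.527/0.7609) = 0.3049 mol/dm³.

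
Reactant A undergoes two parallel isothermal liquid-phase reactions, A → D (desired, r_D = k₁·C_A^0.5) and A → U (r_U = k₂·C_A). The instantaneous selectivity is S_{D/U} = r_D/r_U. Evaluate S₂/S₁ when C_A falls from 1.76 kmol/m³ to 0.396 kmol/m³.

2.11

S_{D/U} = (k₁/k₂)·C_A^-0.5, so S₂/S₁ = (C_{A,2}/C_{A,1})^-0.5.
= (0.396/1.76)^(-0.5) = (0.2250)^(-0.5) = 2.11.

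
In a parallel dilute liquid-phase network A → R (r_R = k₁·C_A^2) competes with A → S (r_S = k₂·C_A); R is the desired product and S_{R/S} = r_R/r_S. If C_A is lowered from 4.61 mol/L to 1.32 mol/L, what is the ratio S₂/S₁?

S_{R/S} = (k₁/k₂)·C_A, so S₂/S₁ = (C_{A,2}/C_{A,1}).
= 1.32/4.61 = 0.286.
Selectivity toward R falls as C_A falls — high-concentration operation is favoured.

0.286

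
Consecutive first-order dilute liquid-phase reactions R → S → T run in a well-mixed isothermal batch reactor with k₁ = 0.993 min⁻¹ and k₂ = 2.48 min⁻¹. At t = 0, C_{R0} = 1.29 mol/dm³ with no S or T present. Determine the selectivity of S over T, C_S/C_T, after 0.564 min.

The intermediate concentration in a first-order A→B→C sequence is C_S = k₁C_{R0}(e^(−k₁t) − e^(−k₂t))/(k₂−k₁).
e^(−k₁t) = e^(−0.993×0.564) = e^(−0.5601) = 0.5712; e^(−k₂t) = e^(−1.399) = 0.2469.
C_S = 0.993×1.29/(2.48−0.993) × (0.5712−0.2469) = 0.8614×0.3243 = 0.2793 mol/dm³.
C_R = C_{R0}e^(−k₁t) = 0.7368 mol/dm³, so C_T = C_{R0}−C_R−C_S = 0.2738 mol/dm³; C_S/C_T = 1.02.

1.02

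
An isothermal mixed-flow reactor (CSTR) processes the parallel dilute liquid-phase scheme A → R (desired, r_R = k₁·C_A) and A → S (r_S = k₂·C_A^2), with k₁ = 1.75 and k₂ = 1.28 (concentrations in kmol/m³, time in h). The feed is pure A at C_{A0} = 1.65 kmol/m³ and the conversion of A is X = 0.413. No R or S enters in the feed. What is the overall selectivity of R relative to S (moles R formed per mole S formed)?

Exit C_A = C_{A0}(1−X) = 1.65×0.587 = 0.9685 kmol/m³.
In a CSTR the entire volume is at exit conditions, so r_R = 1.75×0.9685 = 1.695 and r_S = 1.28×0.9685^2 = 1.201.
Overall selectivity = C_R/C_S = r_Rτ/(r_Sτ) = r_R/r_S = 1.41.

1.41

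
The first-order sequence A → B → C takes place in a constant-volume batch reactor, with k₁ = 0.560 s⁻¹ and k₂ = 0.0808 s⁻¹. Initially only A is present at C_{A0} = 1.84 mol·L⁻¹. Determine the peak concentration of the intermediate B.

At the optimum, C_{B,max}/C_{A0} = (k₁/k₂)^[k₂/(k₂−k₁)].
= (0.560/0.0808)^(0.0808/(0.0808−0.560)) = (6.931)^(-0.1686) = 0.7215.
C_{B,max} = 0.7215×1.84 = 1.33 mol·L⁻¹.

1.33 mol·L⁻¹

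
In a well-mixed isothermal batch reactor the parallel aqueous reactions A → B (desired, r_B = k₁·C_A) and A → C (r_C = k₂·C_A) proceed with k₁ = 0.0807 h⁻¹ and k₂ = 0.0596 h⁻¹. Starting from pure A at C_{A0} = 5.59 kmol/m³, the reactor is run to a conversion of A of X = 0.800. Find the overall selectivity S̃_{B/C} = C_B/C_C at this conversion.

1.35

C_A = C_{A0}(1−X) = 1.118 kmol/m³.
Both paths are first order in A, so the instantaneous fraction to B is constant: dC_B/d(−C_A) = k₁/(k₁+k₂) = 0.5752.
C_B = 0.5752·(C_{A0}−C_A) = 0.5752×4.472 = 2.57 kmol/m³.
C_C = (C_{A0}−C_A)−C_B = 1.900 kmol/m³; S̃_{B/C} = 2.572/1.900 = 1.35.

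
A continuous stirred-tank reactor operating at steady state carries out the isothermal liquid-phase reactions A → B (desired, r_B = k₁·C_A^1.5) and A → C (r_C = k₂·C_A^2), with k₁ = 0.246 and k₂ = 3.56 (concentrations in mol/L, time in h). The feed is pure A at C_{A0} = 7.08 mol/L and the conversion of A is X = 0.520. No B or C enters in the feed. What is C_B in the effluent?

Exit C_A = C_{A0}(1−X) = 7.08×0.480 = 3.398 mol/L.
Rates in a CSTR are evaluated at the outlet concentration: r_B = 0.246×3.398^1.5 = 1.541, r_C = 3.56×3.398^2 = 41.11.
Fraction of consumed A going to B: r_B/(r_B+r_C) = 0.03613.
C_B = 0.03613·C_{A0}·X = 0.03613×7.08×0.520 = 0.133 mol/L.

0.133 mol/L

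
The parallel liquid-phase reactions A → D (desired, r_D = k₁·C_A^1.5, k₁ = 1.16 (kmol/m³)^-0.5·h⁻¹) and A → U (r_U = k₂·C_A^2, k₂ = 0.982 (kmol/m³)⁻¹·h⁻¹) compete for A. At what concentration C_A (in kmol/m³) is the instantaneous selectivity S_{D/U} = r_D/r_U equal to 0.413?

8.18 kmol/m³

S_{D/U} = (k₁/k₂)·C_A^-0.5 ⇒ C_A = (S·k₂/k₁)^(-2).
= (0.413×0.982/1.16)^(-2) = (0.3496)^(-2) = 8.18 kmol/m³.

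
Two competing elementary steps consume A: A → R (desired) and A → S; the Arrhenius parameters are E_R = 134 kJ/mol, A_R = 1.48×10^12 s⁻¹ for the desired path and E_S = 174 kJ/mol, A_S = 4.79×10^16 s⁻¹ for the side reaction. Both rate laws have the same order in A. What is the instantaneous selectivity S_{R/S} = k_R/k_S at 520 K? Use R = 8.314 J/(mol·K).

k_R/k_S = (A_R/A_S)·exp[−(E_R−E_S)/(RT)] = (A_R/A_S)·exp[(E_S−E_R)/(RT)].
(E_S−E_R)/(RT) = (174−134)×10³/(8.314×520) = 40000/4323 = 9.252.
k_R/k_S = (1.48×10^12/4.79×10^16)·exp(9.252) = 3.090×10^-5 × 10428 = 0.322.

0.322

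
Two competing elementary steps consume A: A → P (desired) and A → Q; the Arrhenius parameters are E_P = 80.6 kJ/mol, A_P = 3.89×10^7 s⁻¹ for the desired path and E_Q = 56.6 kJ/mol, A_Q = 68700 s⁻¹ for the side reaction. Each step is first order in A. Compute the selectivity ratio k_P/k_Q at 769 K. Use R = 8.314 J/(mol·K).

With equal orders, S_{P/Q} = k_P/k_Q = (A_P/A_Q)·exp[(E_Q−E_P)/(RT)].
(E_Q−E_P)/(RT) = (56.6−80.6)×10³/(8.314×769) = -24000/6393 = -3.754.
k_P/k_Q = (3.89×10^7/68700)·exp(-3.754) = 566.2 × 0.02343 = 13.3.
Since E_P > E_Q, raising the temperature improves selectivity toward P.

13.3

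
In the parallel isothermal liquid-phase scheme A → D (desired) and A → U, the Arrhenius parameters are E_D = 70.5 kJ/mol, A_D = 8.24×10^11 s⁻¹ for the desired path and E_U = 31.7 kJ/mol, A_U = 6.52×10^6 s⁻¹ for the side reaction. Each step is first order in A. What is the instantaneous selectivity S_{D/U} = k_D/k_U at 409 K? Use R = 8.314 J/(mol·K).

1.40

Since both paths have the same order in A, the concentration cancels and S_{D/U} = k_D/k_U = (A_D/A_U)·exp[(E_U−E_D)/(RT)].
(E_U−E_D)/(RT) = (31.7−70.5)×10³/(8.314×409) = -38800/3400 = -11.41.
k_D/k_U = (8.24×10^11/6.52×10^6)·exp(-11.41) = 1.264×10^5 × 1.108×10^-5 = 1.40.
Since E_D > E_U, raising the temperature improves selectivity toward D.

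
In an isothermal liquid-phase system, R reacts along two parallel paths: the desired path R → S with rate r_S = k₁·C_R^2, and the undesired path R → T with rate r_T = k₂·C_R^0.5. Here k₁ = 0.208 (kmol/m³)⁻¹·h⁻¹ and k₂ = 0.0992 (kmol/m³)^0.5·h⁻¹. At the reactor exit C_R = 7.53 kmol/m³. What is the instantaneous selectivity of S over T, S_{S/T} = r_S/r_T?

S_{S/T} = r_S/r_T = (k₁·C_R^2)/(k₂·C_R^0.5) = (k₁/k₂)·C_R^1.5.
= (0.208×7.530^2) / (0.0992×7.530^0.5) = 11.79/0.2722 = 43.3.

43.3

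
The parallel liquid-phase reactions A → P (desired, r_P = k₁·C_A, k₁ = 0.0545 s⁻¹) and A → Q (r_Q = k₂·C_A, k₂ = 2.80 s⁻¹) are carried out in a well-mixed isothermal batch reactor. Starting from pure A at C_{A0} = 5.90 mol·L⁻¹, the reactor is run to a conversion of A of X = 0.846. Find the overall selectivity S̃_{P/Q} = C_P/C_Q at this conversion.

C_A = C_{A0}(1−X) = 0.9086 mol·L⁻¹.
Both paths are first order in A, so the instantaneous fraction to P is constant: dC_P/d(−C_A) = k₁/(k₁+k₂) = 0.01909.
C_P = 0.01909·(C_{A0}−C_A) = 0.01909×4.991 = 0.0953 mol·L⁻¹.
C_Q = (C_{A0}−C_A)−C_P = 4.896 mol·L⁻¹; S̃_{P/Q} = 0.09530/4.896 = 0.0195.

0.0195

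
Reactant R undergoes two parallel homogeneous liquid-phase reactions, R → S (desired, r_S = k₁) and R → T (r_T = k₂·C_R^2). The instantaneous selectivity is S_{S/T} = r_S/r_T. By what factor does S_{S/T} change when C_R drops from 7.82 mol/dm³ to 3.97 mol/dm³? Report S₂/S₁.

S_{S/T} = (k₁/k₂)·C_R^-2, so S₂/S₁ = (C_{R,2}/C_{R,1})^-2.
= (3.97/7.82)^(-2) = (0.5077)^(-2) = 3.88.

3.88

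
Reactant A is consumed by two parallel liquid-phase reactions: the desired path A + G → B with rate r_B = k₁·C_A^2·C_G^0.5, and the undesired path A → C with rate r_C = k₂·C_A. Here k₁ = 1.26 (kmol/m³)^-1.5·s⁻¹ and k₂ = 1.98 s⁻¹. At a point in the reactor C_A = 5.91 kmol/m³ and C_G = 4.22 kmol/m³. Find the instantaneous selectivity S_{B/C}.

S_{B/C} = r_B/r_C = (k₁·C_A^2·C_G^0.5)/(k₂·C_A) = (k₁/k₂)·C_A·C_G^0.5.
= (1.26×5.910^2×4.220^0.5) / (1.98×5.910) = 90.41/11.70 = 7.73.

7.73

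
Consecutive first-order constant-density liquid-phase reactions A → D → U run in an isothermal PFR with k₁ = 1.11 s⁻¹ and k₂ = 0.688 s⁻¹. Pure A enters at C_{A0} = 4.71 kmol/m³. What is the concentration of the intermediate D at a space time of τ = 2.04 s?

Solving the coupled first-order balances gives C_D(τ) = [k₁/(k₂−k₁)]·C_{A0}·(e^(−k₁τ) − e^(−k₂τ)).
e^(−k₁τ) = e^(−1.11×2.04) = e^(−2.264) = 0.1039; e^(−k₂τ) = e^(−1.404) = 0.2457.
C_D = 1.11×4.71/(0.688−1.11) × (0.1039−0.2457) = (-12.39)×(-0.1418) = 1.757 kmol/m³.

1.76 kmol/m³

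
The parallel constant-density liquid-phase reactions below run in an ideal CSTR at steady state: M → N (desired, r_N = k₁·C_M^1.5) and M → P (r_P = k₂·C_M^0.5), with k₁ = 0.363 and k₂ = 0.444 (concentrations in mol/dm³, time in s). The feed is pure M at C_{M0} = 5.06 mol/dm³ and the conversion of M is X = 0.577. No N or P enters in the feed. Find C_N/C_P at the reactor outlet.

Exit C_M = C_{M0}(1−X) = 5.06×0.423 = 2.140 mol/dm³.
In a CSTR the entire volume is at exit conditions, so r_N = 0.363×2.140^1.5 = 1.137 and r_P = 0.444×2.140^0.5 = 0.6496.
Overall selectivity = C_N/C_P = r_Nτ/(r_Pτ) = r_N/r_P = 1.75.

1.75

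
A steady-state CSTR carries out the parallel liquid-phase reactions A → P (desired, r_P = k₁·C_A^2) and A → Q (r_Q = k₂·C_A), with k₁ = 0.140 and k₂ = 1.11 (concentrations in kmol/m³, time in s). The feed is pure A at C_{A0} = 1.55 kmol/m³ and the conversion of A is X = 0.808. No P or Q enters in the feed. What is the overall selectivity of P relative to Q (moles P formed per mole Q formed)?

Exit C_A = C_{A0}(1−X) = 1.55×0.192 = 0.2976 kmol/m³.
Rates in a CSTR are evaluated at the outlet concentration: r_P = 0.140×0.2976^2 = 0.01240, r_Q = 1.11×0.2976 = 0.3303.
Overall selectivity = C_P/C_Q = r_Pτ/(r_Qτ) = r_P/r_Q = 0.0375.

0.0375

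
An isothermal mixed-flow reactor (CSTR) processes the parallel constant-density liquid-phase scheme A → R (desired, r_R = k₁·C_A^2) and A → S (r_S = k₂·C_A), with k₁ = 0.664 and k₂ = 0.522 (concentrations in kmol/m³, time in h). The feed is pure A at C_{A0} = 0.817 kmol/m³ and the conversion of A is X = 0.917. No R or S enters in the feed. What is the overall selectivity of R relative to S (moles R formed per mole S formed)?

Exit C_A = C_{A0}(1−X) = 0.817×0.0830 = 0.06781 kmol/m³.
A CSTR operates uniformly at the exit composition, giving r_R = 0.003053 and r_S = 0.03540 (each k·C_A^n at C_A = 0.06781).
Overall selectivity = C_R/C_S = r_Rτ/(r_Sτ) = r_R/r_S = 0.0863.

0.0863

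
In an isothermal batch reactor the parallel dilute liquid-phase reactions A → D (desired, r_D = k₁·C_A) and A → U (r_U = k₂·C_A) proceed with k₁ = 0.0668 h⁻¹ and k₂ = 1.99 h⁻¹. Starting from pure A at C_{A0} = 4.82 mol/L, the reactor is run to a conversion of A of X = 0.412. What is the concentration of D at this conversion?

C_A = C_{A0}(1−X) = 2.834 mol/L.
Both paths are first order in A, so the instantaneous fraction to D is constant: dC_D/d(−C_A) = k₁/(k₁+k₂) = 0.03248.
C_D = 0.03248·(C_{A0}−C_A) = 0.03248×1.986 = 0.0645 mol/L.

0.0645 mol/L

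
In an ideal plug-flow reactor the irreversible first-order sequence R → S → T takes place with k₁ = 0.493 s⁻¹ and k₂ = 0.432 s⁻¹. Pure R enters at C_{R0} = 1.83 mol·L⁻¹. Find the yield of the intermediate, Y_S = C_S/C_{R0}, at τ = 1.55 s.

0.373

For first-order series with pure R initially, C_S(τ) = k₁C_{R0}/(k₂−k₁)·(e^(−k₁τ) − e^(−k₂τ)).
e^(−k₁τ) = e^(−0.493×1.55) = e^(−0.7641) = 0.4657; e^(−k₂τ) = e^(−0.6696) = 0.5119.
C_S = 0.493×1.83/(0.432−0.493) × (0.4657−0.5119) = (-14.79)×(-0.04618) = 0.6831 mol·L⁻¹.
Y_S = C_S/C_{R0} = 0.6831/1.83 = 0.373.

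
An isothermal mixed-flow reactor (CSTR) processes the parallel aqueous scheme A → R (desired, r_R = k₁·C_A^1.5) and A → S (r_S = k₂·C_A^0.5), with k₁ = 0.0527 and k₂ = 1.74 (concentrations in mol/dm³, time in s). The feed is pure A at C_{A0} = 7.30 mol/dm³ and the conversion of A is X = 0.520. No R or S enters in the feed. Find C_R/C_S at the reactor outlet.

0.106

Exit C_A = C_{A0}(1−X) = 7.30×0.480 = 3.504 mol/dm³.
Rates in a CSTR are evaluated at the outlet concentration: r_R = 0.0527×3.504^1.5 = 0.3457, r_S = 1.74×3.504^0.5 = 3.257.
Overall selectivity = C_R/C_S = r_Rτ/(r_Sτ) = r_R/r_S = 0.106.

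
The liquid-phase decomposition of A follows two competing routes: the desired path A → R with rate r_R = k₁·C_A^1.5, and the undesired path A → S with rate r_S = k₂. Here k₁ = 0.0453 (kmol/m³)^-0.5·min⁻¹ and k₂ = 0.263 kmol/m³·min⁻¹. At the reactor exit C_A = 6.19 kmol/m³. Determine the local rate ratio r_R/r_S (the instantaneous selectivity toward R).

2.65

S_{R/S} = r_R/r_S = (k₁·C_A^1.5)/(k₂) = (k₁/k₂)·C_A^1.5.
= (0.0453×6.190^1.5) / (0.263) = 0.6976/0.2630 = 2.65.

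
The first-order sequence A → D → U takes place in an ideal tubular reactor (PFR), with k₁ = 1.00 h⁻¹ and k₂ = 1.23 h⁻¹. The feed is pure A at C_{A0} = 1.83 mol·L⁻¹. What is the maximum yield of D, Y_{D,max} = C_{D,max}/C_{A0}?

Evaluating C_D at τ_opt = ln(k₂/k₁)/(k₂−k₁) gives C_{D,max}/C_{A0} = (k₁/k₂)^[k₂/(k₂−k₁)].
= (1.00/1.23)^(1.23/(1.23−1.00)) = (0.8130)^(5.348) = 0.3305.

0.331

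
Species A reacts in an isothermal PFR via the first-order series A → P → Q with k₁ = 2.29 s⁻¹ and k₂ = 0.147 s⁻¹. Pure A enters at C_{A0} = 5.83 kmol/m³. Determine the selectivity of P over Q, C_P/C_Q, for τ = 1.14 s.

8.14

Solving the coupled first-order balances gives C_P(τ) = [k₁/(k₂−k₁)]·C_{A0}·(e^(−k₁τ) − e^(−k₂τ)).
e^(−k₁τ) = e^(−2.29×1.14) = e^(−2.611) = 0.07349; e^(−k₂τ) = e^(−0.1676) = 0.8457.
C_P = 2.29×5.83/(0.147−2.29) × (0.07349−0.8457) = (-6.230)×(-0.7722) = 4.811 kmol/m³.
C_A = C_{A0}e^(−k₁τ) = 0.4284 kmol/m³, so C_Q = C_{A0}−C_A−C_P = 0.5907 kmol/m³; C_P/C_Q = 8.14.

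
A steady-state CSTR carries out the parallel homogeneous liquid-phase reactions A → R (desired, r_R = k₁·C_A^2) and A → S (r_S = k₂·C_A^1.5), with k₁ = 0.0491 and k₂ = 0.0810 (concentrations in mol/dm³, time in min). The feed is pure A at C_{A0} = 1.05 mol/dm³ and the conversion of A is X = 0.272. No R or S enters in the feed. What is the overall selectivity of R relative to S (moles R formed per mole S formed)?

Exit C_A = C_{A0}(1−X) = 1.05×0.728 = 0.7644 mol/dm³.
Rates in a CSTR are evaluated at the outlet concentration: r_R = 0.0491×0.7644^2 = 0.02869, r_S = 0.0810×0.7644^1.5 = 0.05413.
Overall selectivity = C_R/C_S = r_Rτ/(r_Sτ) = r_R/r_S = 0.530.

0.530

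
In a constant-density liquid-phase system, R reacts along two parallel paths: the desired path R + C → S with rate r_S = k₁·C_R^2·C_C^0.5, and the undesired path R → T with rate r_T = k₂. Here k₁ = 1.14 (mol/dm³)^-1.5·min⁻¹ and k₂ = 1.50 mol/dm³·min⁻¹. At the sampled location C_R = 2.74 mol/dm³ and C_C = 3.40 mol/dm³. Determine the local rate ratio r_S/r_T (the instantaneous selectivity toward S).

S_{S/T} = r_S/r_T = (k₁·C_R^2·C_C^0.5)/(k₂) = (k₁/k₂)·C_R^2·C_C^0.5.
= (1.14×2.740^2×3.400^0.5) / (1.50) = 15.78/1.500 = 10.5.
Since the desired path is higher order in R, keeping C_R high (PFR or concentrated feed) favours S.

10.5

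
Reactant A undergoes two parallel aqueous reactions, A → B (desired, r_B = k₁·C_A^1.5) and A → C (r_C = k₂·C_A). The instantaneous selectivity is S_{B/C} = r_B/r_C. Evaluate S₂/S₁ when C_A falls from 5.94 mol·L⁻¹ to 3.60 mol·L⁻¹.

S_{B/C} = (k₁/k₂)·C_A^0.5, so S₂/S₁ = (C_{A,2}/C_{A,1})^0.5.
= (3.60/5.94)^0.5 = (0.6061)^0.5 = 0.778.
Selectivity toward B falls as C_A falls — high-concentration operation is favoured.

0.778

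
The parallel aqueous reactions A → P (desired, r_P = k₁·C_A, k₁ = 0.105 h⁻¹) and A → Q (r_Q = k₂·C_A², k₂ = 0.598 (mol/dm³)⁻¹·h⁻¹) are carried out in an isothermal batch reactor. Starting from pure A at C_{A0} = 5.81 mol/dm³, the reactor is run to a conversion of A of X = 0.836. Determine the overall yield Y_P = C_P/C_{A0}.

C_A = C_{A0}(1−X) = 0.9528 mol/dm³.
Along a PFR/batch, dC_P/dC_A = −r_P/(r_P+r_Q) = −k₁/(k₁+k₂·C_A).
Integrating from C_{A0} to C_A: C_P = (0.105/0.598)·ln[(0.105+0.598·5.81)/(0.105+0.598·0.953)] = 0.1756·ln(3.579/0.6748) = 0.2930 mol/dm³.
Y_P = C_P/C_{A0} = 0.2930/5.81 = 0.0504.

0.0504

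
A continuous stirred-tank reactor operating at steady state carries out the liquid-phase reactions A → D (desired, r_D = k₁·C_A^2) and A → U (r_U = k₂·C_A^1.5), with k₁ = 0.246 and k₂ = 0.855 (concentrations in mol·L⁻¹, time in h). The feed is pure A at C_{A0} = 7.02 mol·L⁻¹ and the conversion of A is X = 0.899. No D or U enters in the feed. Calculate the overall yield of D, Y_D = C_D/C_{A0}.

0.175

Exit C_A = C_{A0}(1−X) = 7.02×0.101 = 0.7090 mol·L⁻¹.
A CSTR operates uniformly at the exit composition, giving r_D = 0.1237 and r_U = 0.5105 (each k·C_A^n at C_A = 0.7090).
Fraction of consumed A going to D: r_D/(r_D+r_U) = 0.1950.
C_D = 0.1950·C_{A0}·X = 0.1950×7.02×0.899 = 1.23 mol·L⁻¹; Y_D = C_D/C_{A0} = 0.175.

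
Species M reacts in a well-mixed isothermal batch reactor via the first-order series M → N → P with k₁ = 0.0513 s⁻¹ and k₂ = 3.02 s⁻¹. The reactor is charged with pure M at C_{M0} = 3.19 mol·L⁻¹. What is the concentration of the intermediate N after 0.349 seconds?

Solving the coupled first-order balances gives C_N(t) = [k₁/(k₂−k₁)]·C_{M0}·(e^(−k₁t) − e^(−k₂t)).
e^(−k₁t) = e^(−0.0513×0.349) = e^(−0.01790) = 0.9823; e^(−k₂t) = e^(−1.054) = 0.3485.
C_N = 0.0513×3.19/(3.02−0.0513) × (0.9823−0.3485) = 0.05512×0.6337 = 0.03493 mol·L⁻¹.

0.0349 mol·L⁻¹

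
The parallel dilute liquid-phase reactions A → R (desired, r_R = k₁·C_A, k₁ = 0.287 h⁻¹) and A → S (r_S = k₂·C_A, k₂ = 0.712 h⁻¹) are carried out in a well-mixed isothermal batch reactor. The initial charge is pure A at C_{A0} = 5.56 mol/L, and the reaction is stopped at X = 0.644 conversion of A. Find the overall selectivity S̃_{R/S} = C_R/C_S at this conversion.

0.403

C_A = C_{A0}(1−X) = 1.979 mol/L.
Both paths are first order in A, so the instantaneous fraction to R is constant: dC_R/d(−C_A) = k₁/(k₁+k₂) = 0.2873.
C_R = 0.2873·(C_{A0}−C_A) = 0.2873×3.581 = 1.03 mol/L.
C_S = (C_{A0}−C_A)−C_R = 2.552 mol/L; S̃_{R/S} = 1.029/2.552 = 0.403.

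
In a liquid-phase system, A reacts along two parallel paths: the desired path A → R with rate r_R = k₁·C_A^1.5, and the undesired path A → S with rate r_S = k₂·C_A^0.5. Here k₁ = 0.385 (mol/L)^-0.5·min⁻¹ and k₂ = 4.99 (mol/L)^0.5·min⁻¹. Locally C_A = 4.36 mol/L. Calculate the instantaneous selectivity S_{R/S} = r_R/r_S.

S_{R/S} = r_R/r_S = (k₁·C_A^1.5)/(k₂·C_A^0.5) = (k₁/k₂)·C_A.
= (0.385×4.360^1.5) / (4.99×4.360^0.5) = 3.505/10.42 = 0.336.

0.336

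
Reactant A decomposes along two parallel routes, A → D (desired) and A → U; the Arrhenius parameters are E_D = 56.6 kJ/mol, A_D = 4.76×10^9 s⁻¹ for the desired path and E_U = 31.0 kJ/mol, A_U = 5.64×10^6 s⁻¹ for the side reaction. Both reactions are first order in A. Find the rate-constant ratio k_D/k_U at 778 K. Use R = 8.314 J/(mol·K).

With equal orders, S_{D/U} = k_D/k_U = (A_D/A_U)·exp[(E_U−E_D)/(RT)].
(E_U−E_D)/(RT) = (31.0−56.6)×10³/(8.314×778) = -25600/6468 = -3.958.
k_D/k_U = (4.76×10^9/5.64×10^6)·exp(-3.958) = 844.0 × 0.01911 = 16.1.
Since E_D > E_U, raising the temperature improves selectivity toward D.

16.1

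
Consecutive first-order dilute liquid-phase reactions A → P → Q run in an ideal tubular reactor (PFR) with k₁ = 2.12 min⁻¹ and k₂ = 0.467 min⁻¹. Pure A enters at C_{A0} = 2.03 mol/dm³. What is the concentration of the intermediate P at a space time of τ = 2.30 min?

The intermediate concentration in a first-order A→B→C sequence is C_P = k₁C_{A0}(e^(−k₁τ) − e^(−k₂τ))/(k₂−k₁).
e^(−k₁τ) = e^(−2.12×2.30) = e^(−4.876) = 0.007627; e^(−k₂τ) = e^(−1.074) = 0.3416.
C_P = 2.12×2.03/(0.467−2.12) × (0.007627−0.3416) = (-2.604)×(-0.3340) = 0.8695 mol/dm³.

0.870 mol/dm³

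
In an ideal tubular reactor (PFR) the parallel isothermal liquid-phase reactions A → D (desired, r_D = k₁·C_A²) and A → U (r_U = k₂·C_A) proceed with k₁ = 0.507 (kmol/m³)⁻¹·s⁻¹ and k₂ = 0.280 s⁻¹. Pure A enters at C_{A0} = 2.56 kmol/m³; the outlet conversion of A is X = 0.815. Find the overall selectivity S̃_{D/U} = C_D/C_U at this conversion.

2.40

C_A = C_{A0}(1−X) = 0.4736 kmol/m³.
Along a PFR/batch, dC_U/dC_A = −r_U/(r_D+r_U) = −k₂/(k₂+k₁·C_A).
Integrating from C_{A0} to C_A: C_U = (0.280/0.507)·ln[(0.280+0.507·2.56)/(0.280+0.507·0.474)] = 0.5523·ln(1.578/0.5201) = 0.6129 kmol/m³.
Then C_D = (C_{A0}−C_A) − C_U = 2.086 − 0.6129 = 1.473 kmol/m³.
S̃_{D/U} = C_D/C_U = 1.473/0.6129 = 2.40.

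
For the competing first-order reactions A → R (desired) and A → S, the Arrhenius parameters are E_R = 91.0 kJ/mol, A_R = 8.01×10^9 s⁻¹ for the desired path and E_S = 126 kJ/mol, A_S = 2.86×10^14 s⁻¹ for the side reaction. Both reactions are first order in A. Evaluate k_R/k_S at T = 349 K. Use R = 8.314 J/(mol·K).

4.85

k_R/k_S = (A_R/A_S)·exp[−(E_R−E_S)/(RT)] = (A_R/A_S)·exp[(E_S−E_R)/(RT)].
(E_S−E_R)/(RT) = (126−91.0)×10³/(8.314×349) = 35000/2902 = 12.06.
k_R/k_S = (8.01×10^9/2.86×10^14)·exp(12.06) = 2.801×10^-5 × 1.732×10^5 = 4.85.
Since E_R < E_S, lowering the temperature improves selectivity toward R.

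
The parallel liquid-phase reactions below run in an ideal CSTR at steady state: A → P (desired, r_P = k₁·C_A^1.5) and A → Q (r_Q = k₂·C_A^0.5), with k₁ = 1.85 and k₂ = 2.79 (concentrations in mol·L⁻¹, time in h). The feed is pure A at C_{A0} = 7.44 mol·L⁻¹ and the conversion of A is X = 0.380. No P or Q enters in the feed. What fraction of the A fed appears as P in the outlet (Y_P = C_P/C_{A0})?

Exit C_A = C_{A0}(1−X) = 7.44×0.620 = 4.613 mol·L⁻¹.
In a CSTR the entire volume is at exit conditions, so r_P = 1.85×4.613^1.5 = 18.33 and r_Q = 2.79×4.613^0.5 = 5.992.
Fraction of consumed A going to P: r_P/(r_P+r_Q) = 0.7536.
C_P = 0.7536·C_{A0}·X = 0.7536×7.44×0.380 = 2.13 mol·L⁻¹; Y_P = C_P/C_{A0} = 0.286.

0.286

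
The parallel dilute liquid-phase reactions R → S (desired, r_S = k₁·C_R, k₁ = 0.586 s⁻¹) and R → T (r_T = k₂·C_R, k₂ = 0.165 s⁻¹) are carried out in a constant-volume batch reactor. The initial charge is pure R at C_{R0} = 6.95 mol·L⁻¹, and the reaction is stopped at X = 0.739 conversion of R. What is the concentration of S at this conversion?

C_R = C_{R0}(1−X) = 1.814 mol·L⁻¹.
Both paths are first order in R, so the instantaneous fraction to S is constant: dC_S/d(−C_R) = k₁/(k₁+k₂) = 0.7803.
C_S = 0.7803·(C_{R0}−C_R) = 0.7803×5.136 = 4.01 mol·L⁻¹.

4.01 mol·L⁻¹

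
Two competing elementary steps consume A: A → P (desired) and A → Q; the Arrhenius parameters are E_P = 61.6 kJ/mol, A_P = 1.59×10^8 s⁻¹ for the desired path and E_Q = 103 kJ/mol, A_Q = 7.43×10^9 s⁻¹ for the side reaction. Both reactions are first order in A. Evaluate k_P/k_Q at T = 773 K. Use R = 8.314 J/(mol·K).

Since both paths have the same order in A, the concentration cancels and S_{P/Q} = k_P/k_Q = (A_P/A_Q)·exp[(E_Q−E_P)/(RT)].
(E_Q−E_P)/(RT) = (103−61.6)×10³/(8.314×773) = 41400/6427 = 6.442.
k_P/k_Q = (1.59×10^8/7.43×10^9)·exp(6.442) = 0.02140 × 627.6 = 13.4.

13.4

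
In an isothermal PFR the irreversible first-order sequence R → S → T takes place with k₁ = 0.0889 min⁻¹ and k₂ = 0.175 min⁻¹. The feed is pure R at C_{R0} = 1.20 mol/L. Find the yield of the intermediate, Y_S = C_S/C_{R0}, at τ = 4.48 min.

0.222

Solving the coupled first-order balances gives C_S(τ) = [k₁/(k₂−k₁)]·C_{R0}·(e^(−k₁τ) − e^(−k₂τ)).
e^(−k₁τ) = e^(−0.0889×4.48) = e^(−0.3983) = 0.6715; e^(−k₂τ) = e^(−0.7840) = 0.4566.
C_S = 0.0889×1.20/(0.175−0.0889) × (0.6715−0.4566) = 1.239×0.2149 = 0.2663 mol/L.
Y_S = C_S/C_{R0} = 0.2663/1.20 = 0.222.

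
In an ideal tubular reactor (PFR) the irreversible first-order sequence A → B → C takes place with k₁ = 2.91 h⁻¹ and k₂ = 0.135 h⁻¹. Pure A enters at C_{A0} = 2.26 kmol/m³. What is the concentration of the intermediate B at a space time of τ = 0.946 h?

For first-order series with pure A initially, C_B(τ) = k₁C_{A0}/(k₂−k₁)·(e^(−k₁τ) − e^(−k₂τ)).
e^(−k₁τ) = e^(−2.91×0.946) = e^(−2.753) = 0.06375; e^(−k₂τ) = e^(−0.1277) = 0.8801.
C_B = 2.91×2.26/(0.135−2.91) × (0.06375−0.8801) = (-2.370)×(-0.8164) = 1.935 kmol/m³.

1.93 kmol/m³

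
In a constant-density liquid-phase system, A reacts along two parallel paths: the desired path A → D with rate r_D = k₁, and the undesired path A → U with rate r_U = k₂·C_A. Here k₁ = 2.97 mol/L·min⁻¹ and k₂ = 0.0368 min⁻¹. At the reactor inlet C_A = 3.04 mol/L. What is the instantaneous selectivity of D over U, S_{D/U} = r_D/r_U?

S_{D/U} = r_D/r_U = (k₁)/(k₂·C_A) = (k₁/k₂)·C_A⁻¹.
= (2.97) / (0.0368×3.040) = 2.970/0.1119 = 26.5.
The undesired path is higher order in A, so low C_A (CSTR or dilute feed) favours D.

26.5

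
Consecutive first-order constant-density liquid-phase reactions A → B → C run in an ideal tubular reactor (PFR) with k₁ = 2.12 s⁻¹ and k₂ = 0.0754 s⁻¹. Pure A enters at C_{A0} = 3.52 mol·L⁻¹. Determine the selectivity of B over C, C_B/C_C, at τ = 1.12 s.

17.0

The intermediate concentration in a first-order A→B→C sequence is C_B = k₁C_{A0}(e^(−k₁τ) − e^(−k₂τ))/(k₂−k₁).
e^(−k₁τ) = e^(−2.12×1.12) = e^(−2.374) = 0.09307; e^(−k₂τ) = e^(−0.08445) = 0.9190.
C_B = 2.12×3.52/(0.0754−2.12) × (0.09307−0.9190) = (-3.650)×(-0.8259) = 3.015 mol·L⁻¹.
C_A = C_{A0}e^(−k₁τ) = 0.3276 mol·L⁻¹, so C_C = C_{A0}−C_A−C_B = 0.1778 mol·L⁻¹; C_B/C_C = 17.0.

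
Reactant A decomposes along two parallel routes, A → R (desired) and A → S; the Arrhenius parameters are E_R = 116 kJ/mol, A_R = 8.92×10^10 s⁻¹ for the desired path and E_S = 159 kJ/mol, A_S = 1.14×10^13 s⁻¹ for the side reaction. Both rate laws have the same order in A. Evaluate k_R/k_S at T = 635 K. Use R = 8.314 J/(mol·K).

27.0

Since both paths have the same order in A, the concentration cancels and S_{R/S} = k_R/k_S = (A_R/A_S)·exp[(E_S−E_R)/(RT)].
(E_S−E_R)/(RT) = (159−116)×10³/(8.314×635) = 43000/5279 = 8.145.
k_R/k_S = (8.92×10^10/1.14×10^13)·exp(8.145) = 0.007825 × 3446 = 27.0.
Since E_R < E_S, lowering the temperature improves selectivity toward R.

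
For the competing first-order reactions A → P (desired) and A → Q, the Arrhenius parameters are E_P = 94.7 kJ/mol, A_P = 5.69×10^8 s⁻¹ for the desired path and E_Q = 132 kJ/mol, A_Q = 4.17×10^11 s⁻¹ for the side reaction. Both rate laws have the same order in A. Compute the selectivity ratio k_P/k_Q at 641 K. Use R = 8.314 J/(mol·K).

1.49

k_P/k_Q = (A_P/A_Q)·exp[−(E_P−E_Q)/(RT)] = (A_P/A_Q)·exp[(E_Q−E_P)/(RT)].
(E_Q−E_P)/(RT) = (132−94.7)×10³/(8.314×641) = 37300/5329 = 6.999.
k_P/k_Q = (5.69×10^8/4.17×10^11)·exp(6.999) = 0.001365 × 1096 = 1.49.
Since E_P < E_Q, lowering the temperature improves selectivity toward P.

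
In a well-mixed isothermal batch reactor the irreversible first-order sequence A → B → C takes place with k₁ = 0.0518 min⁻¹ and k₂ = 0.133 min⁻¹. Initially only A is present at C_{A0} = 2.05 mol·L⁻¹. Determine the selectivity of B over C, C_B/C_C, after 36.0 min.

Solving the coupled first-order balances gives C_B(t) = [k₁/(k₂−k₁)]·C_{A0}·(e^(−k₁t) − e^(−k₂t)).
e^(−k₁t) = e^(−0.0518×36.0) = e^(−1.865) = 0.1549; e^(−k₂t) = e^(−4.788) = 0.008329.
C_B = 0.0518×2.05/(0.133−0.0518) × (0.1549−0.008329) = 1.308×0.1466 = 0.1917 mol·L⁻¹.
C_A = C_{A0}e^(−k₁t) = 0.3176 mol·L⁻¹, so C_C = C_{A0}−C_A−C_B = 1.541 mol·L⁻¹; C_B/C_C = 0.124.

0.124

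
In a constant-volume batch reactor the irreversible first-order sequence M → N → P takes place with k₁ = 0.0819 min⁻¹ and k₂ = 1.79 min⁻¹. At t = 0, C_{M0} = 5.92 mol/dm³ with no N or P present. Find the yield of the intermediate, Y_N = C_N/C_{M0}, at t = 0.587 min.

0.0289

The intermediate concentration in a first-order A→B→C sequence is C_N = k₁C_{M0}(e^(−k₁t) − e^(−k₂t))/(k₂−k₁).
e^(−k₁t) = e^(−0.0819×0.587) = e^(−0.04808) = 0.9531; e^(−k₂t) = e^(−1.051) = 0.3497.
C_N = 0.0819×5.92/(1.79−0.0819) × (0.9531−0.3497) = 0.2839×0.6034 = 0.1713 mol/dm³.
Y_N = C_N/C_{M0} = 0.1713/5.92 = 0.0289.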